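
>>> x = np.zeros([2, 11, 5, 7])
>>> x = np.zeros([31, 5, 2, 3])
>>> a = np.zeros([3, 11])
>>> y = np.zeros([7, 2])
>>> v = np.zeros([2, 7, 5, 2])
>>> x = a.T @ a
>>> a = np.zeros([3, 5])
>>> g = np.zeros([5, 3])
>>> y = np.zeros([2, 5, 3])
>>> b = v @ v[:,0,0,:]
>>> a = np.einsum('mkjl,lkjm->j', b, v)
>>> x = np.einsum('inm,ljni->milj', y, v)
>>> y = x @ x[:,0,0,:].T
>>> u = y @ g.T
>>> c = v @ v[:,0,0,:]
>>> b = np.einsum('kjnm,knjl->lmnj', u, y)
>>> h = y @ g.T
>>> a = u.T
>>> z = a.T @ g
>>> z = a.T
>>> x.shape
(3, 2, 2, 7)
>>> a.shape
(5, 2, 2, 3)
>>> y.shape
(3, 2, 2, 3)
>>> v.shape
(2, 7, 5, 2)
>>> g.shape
(5, 3)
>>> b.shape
(3, 5, 2, 2)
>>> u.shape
(3, 2, 2, 5)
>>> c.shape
(2, 7, 5, 2)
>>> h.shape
(3, 2, 2, 5)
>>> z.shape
(3, 2, 2, 5)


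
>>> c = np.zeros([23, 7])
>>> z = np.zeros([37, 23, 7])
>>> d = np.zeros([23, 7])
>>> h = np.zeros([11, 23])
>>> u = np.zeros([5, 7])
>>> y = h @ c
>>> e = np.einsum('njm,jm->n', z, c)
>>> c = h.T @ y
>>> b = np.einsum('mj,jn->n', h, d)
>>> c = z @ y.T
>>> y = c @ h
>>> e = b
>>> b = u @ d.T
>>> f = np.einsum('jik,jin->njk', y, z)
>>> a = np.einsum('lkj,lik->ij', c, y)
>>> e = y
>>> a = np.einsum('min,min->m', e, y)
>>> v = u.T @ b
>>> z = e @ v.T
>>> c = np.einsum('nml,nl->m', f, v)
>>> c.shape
(37,)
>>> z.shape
(37, 23, 7)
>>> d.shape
(23, 7)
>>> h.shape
(11, 23)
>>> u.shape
(5, 7)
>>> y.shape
(37, 23, 23)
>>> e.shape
(37, 23, 23)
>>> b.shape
(5, 23)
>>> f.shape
(7, 37, 23)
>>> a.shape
(37,)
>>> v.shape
(7, 23)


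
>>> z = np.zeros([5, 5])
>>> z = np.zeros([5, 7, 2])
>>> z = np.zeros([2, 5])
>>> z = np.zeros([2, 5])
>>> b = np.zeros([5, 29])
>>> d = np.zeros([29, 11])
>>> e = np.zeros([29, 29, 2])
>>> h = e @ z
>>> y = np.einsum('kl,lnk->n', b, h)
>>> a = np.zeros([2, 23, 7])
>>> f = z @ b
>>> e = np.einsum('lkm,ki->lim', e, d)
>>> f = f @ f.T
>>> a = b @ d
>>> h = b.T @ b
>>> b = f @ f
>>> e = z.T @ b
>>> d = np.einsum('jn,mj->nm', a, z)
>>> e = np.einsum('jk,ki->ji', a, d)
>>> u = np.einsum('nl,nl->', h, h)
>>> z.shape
(2, 5)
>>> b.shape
(2, 2)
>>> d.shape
(11, 2)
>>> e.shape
(5, 2)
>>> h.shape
(29, 29)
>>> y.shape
(29,)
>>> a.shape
(5, 11)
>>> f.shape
(2, 2)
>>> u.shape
()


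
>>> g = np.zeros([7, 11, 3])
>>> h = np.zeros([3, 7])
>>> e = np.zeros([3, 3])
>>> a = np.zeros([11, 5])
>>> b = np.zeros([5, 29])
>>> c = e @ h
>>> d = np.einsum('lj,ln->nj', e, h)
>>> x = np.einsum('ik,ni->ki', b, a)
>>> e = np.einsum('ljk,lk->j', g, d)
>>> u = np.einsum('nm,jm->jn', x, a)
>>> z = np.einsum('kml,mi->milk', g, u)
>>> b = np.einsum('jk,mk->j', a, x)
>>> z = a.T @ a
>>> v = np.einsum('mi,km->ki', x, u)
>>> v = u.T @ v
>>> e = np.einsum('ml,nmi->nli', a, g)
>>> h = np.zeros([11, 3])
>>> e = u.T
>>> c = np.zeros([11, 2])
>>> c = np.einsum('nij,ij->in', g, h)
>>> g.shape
(7, 11, 3)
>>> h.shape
(11, 3)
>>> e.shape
(29, 11)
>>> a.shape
(11, 5)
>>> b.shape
(11,)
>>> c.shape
(11, 7)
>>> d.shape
(7, 3)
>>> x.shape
(29, 5)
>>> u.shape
(11, 29)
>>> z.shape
(5, 5)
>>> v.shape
(29, 5)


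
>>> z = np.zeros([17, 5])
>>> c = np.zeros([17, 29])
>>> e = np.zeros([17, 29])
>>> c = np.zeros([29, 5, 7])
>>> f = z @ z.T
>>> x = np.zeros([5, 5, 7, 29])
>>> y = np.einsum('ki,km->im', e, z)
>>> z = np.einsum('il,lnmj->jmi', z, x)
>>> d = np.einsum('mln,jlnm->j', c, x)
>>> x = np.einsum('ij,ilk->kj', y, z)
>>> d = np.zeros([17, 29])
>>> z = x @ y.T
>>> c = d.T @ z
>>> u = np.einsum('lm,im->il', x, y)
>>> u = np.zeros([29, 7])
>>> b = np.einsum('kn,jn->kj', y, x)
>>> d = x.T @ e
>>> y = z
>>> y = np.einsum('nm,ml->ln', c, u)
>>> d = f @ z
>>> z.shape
(17, 29)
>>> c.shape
(29, 29)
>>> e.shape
(17, 29)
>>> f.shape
(17, 17)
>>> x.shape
(17, 5)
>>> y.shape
(7, 29)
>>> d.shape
(17, 29)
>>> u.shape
(29, 7)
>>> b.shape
(29, 17)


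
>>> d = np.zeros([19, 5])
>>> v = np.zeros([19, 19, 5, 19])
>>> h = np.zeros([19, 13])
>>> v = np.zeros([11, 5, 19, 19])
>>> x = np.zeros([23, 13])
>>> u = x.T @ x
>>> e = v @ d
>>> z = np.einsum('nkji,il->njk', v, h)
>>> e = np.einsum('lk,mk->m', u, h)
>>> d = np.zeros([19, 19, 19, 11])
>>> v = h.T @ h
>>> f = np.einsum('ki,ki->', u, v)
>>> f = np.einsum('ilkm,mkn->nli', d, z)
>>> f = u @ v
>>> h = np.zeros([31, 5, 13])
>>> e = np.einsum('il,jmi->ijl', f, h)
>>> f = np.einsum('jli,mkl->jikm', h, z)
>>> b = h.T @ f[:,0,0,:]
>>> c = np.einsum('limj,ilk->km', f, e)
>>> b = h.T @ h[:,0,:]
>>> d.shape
(19, 19, 19, 11)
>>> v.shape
(13, 13)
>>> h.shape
(31, 5, 13)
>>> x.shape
(23, 13)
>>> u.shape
(13, 13)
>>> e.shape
(13, 31, 13)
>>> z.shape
(11, 19, 5)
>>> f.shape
(31, 13, 19, 11)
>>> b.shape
(13, 5, 13)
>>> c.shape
(13, 19)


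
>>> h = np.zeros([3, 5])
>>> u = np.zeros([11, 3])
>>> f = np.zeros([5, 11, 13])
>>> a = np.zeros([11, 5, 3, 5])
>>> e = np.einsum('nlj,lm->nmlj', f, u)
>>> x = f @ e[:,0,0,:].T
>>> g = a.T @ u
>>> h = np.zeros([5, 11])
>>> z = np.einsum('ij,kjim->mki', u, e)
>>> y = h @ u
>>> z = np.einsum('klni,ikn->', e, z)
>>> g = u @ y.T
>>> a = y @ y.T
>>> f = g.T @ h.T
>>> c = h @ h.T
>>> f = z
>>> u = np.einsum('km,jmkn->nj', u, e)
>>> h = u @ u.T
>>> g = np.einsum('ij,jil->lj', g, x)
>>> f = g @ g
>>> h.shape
(13, 13)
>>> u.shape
(13, 5)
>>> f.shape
(5, 5)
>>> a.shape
(5, 5)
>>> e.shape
(5, 3, 11, 13)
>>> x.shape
(5, 11, 5)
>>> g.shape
(5, 5)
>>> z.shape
()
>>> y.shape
(5, 3)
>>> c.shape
(5, 5)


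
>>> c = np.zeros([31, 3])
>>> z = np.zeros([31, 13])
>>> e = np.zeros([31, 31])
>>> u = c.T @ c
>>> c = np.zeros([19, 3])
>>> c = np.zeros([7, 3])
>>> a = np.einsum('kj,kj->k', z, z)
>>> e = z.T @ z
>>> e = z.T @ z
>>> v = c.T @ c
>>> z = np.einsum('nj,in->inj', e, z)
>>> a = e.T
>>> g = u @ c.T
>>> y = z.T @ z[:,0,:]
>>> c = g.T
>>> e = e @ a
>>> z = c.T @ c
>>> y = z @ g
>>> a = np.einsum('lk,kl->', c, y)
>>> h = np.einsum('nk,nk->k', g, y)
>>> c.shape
(7, 3)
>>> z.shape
(3, 3)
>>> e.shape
(13, 13)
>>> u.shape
(3, 3)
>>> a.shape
()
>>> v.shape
(3, 3)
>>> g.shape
(3, 7)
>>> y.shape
(3, 7)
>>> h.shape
(7,)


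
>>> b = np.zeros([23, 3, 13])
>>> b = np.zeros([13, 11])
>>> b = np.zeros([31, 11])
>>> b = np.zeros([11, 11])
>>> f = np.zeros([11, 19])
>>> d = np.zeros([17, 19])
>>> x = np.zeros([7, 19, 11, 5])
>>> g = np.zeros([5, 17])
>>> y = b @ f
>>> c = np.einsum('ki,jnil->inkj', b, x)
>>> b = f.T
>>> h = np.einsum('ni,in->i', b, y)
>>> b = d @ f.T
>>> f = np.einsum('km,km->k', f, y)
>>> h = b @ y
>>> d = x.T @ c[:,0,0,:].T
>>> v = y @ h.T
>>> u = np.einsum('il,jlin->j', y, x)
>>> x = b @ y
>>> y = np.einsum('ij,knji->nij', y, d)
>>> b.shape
(17, 11)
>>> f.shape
(11,)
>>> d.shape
(5, 11, 19, 11)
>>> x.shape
(17, 19)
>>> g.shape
(5, 17)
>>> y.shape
(11, 11, 19)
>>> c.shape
(11, 19, 11, 7)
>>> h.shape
(17, 19)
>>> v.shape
(11, 17)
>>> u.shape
(7,)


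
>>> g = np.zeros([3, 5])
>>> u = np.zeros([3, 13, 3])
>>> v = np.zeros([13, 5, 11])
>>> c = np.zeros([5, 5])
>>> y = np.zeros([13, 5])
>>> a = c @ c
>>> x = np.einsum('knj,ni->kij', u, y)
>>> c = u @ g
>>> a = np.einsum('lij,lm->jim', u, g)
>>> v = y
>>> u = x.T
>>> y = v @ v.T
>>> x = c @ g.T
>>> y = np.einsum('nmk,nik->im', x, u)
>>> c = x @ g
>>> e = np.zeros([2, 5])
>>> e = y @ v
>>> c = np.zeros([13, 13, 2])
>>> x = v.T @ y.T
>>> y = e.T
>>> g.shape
(3, 5)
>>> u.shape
(3, 5, 3)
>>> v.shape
(13, 5)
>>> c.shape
(13, 13, 2)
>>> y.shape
(5, 5)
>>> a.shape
(3, 13, 5)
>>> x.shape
(5, 5)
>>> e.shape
(5, 5)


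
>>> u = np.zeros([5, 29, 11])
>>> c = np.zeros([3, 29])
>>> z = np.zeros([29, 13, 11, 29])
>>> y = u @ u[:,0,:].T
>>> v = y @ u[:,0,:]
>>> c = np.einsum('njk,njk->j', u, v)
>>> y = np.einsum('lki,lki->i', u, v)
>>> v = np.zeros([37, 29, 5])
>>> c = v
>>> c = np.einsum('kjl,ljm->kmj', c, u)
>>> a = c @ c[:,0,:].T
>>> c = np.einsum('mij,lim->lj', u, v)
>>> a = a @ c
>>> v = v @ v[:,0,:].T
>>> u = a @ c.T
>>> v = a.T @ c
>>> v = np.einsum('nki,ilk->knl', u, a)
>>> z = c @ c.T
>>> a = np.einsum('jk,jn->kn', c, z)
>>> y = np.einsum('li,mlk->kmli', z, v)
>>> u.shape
(37, 11, 37)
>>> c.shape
(37, 11)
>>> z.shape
(37, 37)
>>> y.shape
(11, 11, 37, 37)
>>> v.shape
(11, 37, 11)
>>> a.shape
(11, 37)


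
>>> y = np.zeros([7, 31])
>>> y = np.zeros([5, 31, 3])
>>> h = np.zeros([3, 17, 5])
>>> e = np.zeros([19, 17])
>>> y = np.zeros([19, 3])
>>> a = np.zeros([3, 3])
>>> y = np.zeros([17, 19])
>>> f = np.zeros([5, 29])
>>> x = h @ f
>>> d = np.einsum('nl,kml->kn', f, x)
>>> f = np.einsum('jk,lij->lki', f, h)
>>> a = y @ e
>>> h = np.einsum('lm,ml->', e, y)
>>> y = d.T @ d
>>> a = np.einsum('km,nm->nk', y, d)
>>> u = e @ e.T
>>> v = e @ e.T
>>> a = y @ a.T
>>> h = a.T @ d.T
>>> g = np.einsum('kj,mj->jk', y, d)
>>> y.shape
(5, 5)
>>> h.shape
(3, 3)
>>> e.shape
(19, 17)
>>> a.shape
(5, 3)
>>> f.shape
(3, 29, 17)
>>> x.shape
(3, 17, 29)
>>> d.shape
(3, 5)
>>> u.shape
(19, 19)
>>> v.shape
(19, 19)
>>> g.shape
(5, 5)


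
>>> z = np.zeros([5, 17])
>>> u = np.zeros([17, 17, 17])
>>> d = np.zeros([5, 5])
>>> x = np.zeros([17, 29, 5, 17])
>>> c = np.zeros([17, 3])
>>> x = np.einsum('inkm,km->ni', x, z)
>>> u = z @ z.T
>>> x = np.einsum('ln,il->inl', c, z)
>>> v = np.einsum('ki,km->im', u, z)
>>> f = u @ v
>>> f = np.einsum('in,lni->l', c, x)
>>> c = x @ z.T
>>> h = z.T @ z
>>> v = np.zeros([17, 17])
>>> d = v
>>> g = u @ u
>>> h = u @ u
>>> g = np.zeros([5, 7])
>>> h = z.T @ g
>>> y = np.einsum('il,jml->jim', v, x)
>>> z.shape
(5, 17)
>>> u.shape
(5, 5)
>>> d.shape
(17, 17)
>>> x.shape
(5, 3, 17)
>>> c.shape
(5, 3, 5)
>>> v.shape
(17, 17)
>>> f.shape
(5,)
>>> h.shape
(17, 7)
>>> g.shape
(5, 7)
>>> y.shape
(5, 17, 3)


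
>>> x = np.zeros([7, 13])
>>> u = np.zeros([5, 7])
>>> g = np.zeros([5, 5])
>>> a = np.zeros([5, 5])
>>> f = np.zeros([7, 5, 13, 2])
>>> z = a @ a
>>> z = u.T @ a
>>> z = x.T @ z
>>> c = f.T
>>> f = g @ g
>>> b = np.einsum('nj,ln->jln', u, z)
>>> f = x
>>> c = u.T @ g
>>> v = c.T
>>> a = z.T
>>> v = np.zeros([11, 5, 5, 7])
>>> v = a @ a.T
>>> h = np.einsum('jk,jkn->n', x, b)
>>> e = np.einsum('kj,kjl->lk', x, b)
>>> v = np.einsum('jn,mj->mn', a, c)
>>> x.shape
(7, 13)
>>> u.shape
(5, 7)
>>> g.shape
(5, 5)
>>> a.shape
(5, 13)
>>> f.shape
(7, 13)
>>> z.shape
(13, 5)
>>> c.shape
(7, 5)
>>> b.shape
(7, 13, 5)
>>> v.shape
(7, 13)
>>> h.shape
(5,)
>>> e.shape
(5, 7)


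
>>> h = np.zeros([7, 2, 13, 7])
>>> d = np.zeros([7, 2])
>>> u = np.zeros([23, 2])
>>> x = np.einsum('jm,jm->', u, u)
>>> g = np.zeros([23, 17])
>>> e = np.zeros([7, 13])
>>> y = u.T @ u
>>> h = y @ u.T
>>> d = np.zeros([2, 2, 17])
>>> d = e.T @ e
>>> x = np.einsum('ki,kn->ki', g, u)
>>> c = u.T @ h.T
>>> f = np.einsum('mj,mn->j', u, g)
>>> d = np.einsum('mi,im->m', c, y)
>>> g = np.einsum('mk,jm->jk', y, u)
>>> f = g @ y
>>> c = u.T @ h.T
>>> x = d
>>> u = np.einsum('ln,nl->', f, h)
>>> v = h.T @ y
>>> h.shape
(2, 23)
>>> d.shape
(2,)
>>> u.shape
()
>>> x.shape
(2,)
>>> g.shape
(23, 2)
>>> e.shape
(7, 13)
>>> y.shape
(2, 2)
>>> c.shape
(2, 2)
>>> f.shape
(23, 2)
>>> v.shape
(23, 2)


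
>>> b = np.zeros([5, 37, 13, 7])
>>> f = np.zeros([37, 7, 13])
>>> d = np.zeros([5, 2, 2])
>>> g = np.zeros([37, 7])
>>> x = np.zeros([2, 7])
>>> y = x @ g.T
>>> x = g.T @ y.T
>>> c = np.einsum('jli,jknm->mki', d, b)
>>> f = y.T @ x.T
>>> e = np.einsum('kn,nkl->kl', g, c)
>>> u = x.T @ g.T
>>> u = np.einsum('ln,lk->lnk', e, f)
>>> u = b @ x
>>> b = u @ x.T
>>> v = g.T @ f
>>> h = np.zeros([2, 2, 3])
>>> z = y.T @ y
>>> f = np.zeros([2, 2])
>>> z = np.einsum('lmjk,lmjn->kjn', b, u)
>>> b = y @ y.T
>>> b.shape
(2, 2)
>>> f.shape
(2, 2)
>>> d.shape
(5, 2, 2)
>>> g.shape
(37, 7)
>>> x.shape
(7, 2)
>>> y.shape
(2, 37)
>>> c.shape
(7, 37, 2)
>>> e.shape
(37, 2)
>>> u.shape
(5, 37, 13, 2)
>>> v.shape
(7, 7)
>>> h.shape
(2, 2, 3)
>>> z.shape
(7, 13, 2)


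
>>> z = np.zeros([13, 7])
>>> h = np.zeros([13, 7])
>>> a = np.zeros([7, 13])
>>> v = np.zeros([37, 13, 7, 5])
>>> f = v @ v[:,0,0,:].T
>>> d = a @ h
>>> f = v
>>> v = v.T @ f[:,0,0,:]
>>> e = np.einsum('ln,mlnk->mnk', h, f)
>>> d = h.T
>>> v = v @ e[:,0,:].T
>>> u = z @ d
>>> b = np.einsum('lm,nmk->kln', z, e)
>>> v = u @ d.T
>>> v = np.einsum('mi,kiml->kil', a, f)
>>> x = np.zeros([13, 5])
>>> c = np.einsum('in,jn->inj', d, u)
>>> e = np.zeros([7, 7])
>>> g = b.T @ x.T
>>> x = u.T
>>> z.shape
(13, 7)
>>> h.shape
(13, 7)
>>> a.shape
(7, 13)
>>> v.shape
(37, 13, 5)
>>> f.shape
(37, 13, 7, 5)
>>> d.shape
(7, 13)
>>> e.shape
(7, 7)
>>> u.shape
(13, 13)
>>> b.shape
(5, 13, 37)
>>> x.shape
(13, 13)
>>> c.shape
(7, 13, 13)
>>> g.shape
(37, 13, 13)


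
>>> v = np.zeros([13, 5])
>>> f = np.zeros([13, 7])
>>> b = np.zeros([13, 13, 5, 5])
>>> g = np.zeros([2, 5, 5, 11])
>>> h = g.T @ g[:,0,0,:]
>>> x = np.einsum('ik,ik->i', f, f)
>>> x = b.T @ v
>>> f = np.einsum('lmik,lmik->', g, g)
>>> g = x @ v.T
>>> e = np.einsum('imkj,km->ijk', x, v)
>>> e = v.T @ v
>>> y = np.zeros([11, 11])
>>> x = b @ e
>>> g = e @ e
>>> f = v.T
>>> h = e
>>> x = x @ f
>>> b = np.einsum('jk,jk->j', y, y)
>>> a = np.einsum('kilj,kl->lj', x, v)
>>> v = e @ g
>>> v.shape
(5, 5)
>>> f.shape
(5, 13)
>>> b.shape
(11,)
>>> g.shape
(5, 5)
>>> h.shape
(5, 5)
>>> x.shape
(13, 13, 5, 13)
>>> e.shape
(5, 5)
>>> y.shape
(11, 11)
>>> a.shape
(5, 13)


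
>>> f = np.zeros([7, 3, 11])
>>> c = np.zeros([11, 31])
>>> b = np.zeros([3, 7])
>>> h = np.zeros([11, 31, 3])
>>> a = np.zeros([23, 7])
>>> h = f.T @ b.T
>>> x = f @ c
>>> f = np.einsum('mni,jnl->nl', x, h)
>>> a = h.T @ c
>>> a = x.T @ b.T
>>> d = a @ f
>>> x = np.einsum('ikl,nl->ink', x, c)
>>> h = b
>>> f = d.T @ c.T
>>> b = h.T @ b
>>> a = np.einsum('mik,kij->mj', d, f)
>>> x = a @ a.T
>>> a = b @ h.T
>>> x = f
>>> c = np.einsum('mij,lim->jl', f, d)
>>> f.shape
(3, 3, 11)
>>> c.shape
(11, 31)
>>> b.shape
(7, 7)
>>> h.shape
(3, 7)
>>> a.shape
(7, 3)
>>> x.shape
(3, 3, 11)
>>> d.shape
(31, 3, 3)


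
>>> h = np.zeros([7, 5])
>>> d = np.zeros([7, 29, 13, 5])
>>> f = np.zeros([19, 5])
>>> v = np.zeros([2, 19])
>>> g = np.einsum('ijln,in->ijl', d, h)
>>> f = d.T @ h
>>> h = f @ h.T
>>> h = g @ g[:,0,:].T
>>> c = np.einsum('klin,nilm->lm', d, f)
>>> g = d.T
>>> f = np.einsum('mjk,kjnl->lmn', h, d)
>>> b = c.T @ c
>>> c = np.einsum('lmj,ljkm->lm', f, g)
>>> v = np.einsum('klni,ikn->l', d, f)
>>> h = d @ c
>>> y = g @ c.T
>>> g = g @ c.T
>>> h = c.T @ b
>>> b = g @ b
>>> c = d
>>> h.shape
(7, 5)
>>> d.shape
(7, 29, 13, 5)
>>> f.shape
(5, 7, 13)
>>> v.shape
(29,)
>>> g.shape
(5, 13, 29, 5)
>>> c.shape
(7, 29, 13, 5)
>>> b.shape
(5, 13, 29, 5)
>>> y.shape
(5, 13, 29, 5)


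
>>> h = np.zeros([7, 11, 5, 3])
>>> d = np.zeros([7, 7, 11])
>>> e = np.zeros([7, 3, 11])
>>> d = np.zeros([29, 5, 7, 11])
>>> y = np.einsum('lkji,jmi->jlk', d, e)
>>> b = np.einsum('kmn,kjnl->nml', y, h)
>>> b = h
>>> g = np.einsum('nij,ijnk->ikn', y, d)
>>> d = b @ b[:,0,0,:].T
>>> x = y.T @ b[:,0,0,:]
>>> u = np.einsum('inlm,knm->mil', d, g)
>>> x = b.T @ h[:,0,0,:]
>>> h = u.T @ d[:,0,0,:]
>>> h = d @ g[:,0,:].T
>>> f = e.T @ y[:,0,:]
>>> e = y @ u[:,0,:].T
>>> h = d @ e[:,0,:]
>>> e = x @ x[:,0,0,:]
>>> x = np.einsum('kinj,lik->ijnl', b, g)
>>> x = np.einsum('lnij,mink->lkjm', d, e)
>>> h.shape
(7, 11, 5, 7)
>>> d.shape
(7, 11, 5, 7)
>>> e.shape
(3, 5, 11, 3)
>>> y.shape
(7, 29, 5)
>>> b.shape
(7, 11, 5, 3)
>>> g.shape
(29, 11, 7)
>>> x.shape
(7, 3, 7, 3)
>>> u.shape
(7, 7, 5)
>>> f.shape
(11, 3, 5)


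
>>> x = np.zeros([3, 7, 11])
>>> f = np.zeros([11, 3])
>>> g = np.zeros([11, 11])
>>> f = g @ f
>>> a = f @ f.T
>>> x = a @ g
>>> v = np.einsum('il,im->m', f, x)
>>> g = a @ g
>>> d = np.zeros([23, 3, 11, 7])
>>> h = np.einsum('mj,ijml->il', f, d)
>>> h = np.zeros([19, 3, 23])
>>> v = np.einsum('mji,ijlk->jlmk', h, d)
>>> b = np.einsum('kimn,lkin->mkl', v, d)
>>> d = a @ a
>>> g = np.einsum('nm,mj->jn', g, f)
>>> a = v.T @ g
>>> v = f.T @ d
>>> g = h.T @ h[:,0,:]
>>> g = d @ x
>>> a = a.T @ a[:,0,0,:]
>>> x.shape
(11, 11)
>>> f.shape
(11, 3)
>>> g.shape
(11, 11)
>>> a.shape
(11, 11, 19, 11)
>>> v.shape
(3, 11)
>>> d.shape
(11, 11)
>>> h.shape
(19, 3, 23)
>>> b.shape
(19, 3, 23)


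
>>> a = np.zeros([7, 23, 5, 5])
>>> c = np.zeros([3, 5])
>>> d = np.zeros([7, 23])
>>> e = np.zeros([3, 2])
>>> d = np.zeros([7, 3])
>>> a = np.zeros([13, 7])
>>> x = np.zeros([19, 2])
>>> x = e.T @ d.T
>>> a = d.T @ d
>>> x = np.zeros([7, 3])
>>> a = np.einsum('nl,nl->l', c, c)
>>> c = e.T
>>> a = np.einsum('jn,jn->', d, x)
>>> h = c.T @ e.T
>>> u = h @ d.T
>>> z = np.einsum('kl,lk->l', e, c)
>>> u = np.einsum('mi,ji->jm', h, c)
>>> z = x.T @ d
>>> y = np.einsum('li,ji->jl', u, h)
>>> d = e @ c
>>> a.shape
()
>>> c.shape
(2, 3)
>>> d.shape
(3, 3)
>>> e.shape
(3, 2)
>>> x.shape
(7, 3)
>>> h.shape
(3, 3)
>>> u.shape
(2, 3)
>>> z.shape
(3, 3)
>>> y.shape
(3, 2)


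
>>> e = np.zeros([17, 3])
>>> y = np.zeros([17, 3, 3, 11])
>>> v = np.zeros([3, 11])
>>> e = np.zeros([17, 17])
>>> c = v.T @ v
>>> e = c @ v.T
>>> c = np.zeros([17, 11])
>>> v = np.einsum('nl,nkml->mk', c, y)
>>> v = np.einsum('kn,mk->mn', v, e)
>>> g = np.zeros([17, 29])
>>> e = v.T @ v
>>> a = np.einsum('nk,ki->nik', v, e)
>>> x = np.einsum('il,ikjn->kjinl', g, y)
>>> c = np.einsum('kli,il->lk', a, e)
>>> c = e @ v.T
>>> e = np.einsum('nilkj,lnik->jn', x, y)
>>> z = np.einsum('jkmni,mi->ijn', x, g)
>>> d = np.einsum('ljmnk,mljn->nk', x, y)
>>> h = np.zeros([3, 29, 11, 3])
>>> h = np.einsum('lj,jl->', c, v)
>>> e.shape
(29, 3)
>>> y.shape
(17, 3, 3, 11)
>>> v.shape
(11, 3)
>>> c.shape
(3, 11)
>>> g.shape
(17, 29)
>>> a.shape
(11, 3, 3)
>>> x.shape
(3, 3, 17, 11, 29)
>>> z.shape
(29, 3, 11)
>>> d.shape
(11, 29)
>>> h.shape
()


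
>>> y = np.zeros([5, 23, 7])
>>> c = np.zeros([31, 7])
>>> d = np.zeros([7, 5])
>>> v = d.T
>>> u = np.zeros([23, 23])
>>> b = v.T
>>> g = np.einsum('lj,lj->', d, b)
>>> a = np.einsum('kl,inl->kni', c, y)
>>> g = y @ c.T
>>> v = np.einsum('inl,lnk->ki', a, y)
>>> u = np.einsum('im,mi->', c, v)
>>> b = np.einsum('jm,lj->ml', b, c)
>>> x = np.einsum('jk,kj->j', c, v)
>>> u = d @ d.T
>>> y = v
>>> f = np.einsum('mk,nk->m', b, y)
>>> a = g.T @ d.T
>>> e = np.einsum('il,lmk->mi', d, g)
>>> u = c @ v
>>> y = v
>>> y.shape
(7, 31)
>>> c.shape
(31, 7)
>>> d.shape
(7, 5)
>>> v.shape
(7, 31)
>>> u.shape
(31, 31)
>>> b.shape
(5, 31)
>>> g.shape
(5, 23, 31)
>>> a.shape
(31, 23, 7)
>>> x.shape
(31,)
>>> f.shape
(5,)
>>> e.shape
(23, 7)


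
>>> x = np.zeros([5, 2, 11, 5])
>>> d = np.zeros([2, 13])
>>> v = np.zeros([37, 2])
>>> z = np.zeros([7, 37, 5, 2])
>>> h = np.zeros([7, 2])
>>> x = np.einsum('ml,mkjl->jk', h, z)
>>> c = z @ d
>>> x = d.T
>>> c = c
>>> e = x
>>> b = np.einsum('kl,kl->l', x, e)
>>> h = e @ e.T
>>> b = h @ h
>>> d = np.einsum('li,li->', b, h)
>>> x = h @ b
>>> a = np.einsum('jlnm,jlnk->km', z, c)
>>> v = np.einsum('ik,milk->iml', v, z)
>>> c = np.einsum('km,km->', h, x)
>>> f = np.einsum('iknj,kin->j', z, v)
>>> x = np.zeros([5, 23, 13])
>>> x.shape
(5, 23, 13)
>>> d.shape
()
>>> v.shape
(37, 7, 5)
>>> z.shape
(7, 37, 5, 2)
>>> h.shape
(13, 13)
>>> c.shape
()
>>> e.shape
(13, 2)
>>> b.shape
(13, 13)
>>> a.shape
(13, 2)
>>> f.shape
(2,)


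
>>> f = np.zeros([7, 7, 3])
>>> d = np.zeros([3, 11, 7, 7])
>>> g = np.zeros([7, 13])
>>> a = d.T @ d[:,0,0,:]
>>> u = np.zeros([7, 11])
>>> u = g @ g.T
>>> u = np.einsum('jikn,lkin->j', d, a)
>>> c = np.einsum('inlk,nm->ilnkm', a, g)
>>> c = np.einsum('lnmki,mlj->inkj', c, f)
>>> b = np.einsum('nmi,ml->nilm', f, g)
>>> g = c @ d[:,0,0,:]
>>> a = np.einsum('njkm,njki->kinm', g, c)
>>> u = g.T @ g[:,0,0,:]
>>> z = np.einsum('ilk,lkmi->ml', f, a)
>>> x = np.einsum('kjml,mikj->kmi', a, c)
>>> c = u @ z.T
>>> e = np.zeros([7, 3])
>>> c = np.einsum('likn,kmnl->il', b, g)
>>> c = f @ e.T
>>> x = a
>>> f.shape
(7, 7, 3)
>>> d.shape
(3, 11, 7, 7)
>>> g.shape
(13, 11, 7, 7)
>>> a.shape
(7, 3, 13, 7)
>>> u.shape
(7, 7, 11, 7)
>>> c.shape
(7, 7, 7)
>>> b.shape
(7, 3, 13, 7)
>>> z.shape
(13, 7)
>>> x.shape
(7, 3, 13, 7)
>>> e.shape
(7, 3)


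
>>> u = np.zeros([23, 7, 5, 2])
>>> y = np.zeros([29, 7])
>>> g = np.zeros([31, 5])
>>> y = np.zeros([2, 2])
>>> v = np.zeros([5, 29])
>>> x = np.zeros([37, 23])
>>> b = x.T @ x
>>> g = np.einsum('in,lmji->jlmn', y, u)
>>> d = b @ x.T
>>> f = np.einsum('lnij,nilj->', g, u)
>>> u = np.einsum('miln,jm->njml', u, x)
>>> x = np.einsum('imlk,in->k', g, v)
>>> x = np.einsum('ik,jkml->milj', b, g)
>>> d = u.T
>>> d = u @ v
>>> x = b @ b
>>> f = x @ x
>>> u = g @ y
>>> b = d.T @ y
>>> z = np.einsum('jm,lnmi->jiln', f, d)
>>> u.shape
(5, 23, 7, 2)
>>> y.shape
(2, 2)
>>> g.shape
(5, 23, 7, 2)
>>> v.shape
(5, 29)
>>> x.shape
(23, 23)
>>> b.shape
(29, 23, 37, 2)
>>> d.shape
(2, 37, 23, 29)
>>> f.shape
(23, 23)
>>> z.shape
(23, 29, 2, 37)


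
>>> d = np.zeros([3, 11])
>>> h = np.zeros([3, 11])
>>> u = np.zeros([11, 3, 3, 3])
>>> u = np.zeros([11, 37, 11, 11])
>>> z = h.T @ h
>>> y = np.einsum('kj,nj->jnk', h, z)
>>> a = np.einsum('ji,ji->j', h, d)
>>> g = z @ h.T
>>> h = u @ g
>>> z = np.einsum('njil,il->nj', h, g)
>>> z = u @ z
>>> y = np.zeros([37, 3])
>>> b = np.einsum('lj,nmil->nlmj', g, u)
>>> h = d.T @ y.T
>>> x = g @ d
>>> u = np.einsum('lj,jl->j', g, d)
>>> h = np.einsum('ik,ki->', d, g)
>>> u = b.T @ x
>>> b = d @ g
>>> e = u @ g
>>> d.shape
(3, 11)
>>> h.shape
()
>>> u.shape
(3, 37, 11, 11)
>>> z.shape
(11, 37, 11, 37)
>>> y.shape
(37, 3)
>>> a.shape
(3,)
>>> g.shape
(11, 3)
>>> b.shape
(3, 3)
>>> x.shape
(11, 11)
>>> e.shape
(3, 37, 11, 3)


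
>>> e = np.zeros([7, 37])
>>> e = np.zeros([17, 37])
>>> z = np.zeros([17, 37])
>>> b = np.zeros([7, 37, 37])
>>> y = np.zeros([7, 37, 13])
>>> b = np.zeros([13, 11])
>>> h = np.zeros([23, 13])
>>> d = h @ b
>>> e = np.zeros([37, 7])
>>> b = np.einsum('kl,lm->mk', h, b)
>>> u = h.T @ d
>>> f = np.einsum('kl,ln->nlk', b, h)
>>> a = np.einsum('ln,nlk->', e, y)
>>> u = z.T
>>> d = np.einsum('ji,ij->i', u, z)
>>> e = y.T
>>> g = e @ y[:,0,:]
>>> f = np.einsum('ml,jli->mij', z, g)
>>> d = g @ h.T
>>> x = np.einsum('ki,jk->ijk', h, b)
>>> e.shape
(13, 37, 7)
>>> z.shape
(17, 37)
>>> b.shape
(11, 23)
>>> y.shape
(7, 37, 13)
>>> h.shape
(23, 13)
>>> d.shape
(13, 37, 23)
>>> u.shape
(37, 17)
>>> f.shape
(17, 13, 13)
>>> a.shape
()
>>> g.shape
(13, 37, 13)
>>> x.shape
(13, 11, 23)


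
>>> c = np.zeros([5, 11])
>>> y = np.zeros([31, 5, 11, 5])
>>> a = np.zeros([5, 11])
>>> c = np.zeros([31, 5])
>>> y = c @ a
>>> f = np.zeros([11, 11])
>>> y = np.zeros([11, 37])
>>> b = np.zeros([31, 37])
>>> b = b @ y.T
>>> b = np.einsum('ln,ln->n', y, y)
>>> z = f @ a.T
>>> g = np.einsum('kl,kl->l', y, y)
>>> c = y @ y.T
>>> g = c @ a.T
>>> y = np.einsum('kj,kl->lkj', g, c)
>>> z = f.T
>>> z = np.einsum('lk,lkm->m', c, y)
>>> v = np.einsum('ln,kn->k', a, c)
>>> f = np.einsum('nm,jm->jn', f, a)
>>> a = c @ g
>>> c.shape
(11, 11)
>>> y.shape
(11, 11, 5)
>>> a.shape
(11, 5)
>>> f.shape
(5, 11)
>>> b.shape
(37,)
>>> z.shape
(5,)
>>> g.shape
(11, 5)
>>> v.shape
(11,)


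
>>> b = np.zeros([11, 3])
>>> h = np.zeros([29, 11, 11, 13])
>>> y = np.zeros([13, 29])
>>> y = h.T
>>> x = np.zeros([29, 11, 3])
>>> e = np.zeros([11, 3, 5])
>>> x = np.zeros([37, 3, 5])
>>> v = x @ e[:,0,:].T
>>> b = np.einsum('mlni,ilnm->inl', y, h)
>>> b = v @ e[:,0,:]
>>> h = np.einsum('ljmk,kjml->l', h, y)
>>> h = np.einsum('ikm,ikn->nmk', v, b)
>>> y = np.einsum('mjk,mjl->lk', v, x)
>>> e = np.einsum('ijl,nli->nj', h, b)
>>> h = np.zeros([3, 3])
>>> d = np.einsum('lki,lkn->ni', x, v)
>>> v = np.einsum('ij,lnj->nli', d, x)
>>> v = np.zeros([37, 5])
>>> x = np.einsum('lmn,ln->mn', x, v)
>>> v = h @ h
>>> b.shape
(37, 3, 5)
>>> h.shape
(3, 3)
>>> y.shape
(5, 11)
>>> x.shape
(3, 5)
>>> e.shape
(37, 11)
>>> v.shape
(3, 3)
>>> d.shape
(11, 5)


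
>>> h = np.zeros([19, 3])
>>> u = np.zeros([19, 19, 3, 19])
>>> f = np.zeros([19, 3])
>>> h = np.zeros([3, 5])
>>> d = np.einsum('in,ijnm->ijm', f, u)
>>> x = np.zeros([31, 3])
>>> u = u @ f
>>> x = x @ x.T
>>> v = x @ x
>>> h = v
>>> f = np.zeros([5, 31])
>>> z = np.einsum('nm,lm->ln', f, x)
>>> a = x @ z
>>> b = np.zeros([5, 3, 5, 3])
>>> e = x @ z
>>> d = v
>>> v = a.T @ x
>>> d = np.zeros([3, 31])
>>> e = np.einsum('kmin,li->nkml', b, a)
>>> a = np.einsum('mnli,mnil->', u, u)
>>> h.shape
(31, 31)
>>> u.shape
(19, 19, 3, 3)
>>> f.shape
(5, 31)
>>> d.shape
(3, 31)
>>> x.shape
(31, 31)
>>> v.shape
(5, 31)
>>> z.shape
(31, 5)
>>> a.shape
()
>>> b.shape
(5, 3, 5, 3)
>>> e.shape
(3, 5, 3, 31)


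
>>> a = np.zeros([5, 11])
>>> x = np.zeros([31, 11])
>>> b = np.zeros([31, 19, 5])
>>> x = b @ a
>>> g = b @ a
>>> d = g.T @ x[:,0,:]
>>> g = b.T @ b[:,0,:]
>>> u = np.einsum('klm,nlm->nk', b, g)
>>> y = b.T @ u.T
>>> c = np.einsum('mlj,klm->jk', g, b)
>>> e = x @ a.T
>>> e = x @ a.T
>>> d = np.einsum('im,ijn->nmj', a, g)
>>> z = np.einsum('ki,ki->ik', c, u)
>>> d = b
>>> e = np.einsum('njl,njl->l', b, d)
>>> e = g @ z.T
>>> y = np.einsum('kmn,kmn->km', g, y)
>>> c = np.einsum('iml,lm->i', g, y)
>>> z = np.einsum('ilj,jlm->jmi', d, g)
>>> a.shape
(5, 11)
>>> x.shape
(31, 19, 11)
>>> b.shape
(31, 19, 5)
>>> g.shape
(5, 19, 5)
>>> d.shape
(31, 19, 5)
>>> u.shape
(5, 31)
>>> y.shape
(5, 19)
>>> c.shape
(5,)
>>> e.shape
(5, 19, 31)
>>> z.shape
(5, 5, 31)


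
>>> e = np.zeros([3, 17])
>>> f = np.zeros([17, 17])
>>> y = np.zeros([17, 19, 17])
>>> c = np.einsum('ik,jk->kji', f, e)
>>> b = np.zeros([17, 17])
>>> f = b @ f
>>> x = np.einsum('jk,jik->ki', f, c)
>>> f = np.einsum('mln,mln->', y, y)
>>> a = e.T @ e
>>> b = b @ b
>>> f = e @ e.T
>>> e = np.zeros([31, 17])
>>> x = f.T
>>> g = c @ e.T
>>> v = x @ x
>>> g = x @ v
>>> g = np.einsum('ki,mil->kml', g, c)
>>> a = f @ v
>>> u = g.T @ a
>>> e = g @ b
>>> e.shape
(3, 17, 17)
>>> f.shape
(3, 3)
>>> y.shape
(17, 19, 17)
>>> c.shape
(17, 3, 17)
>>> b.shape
(17, 17)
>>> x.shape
(3, 3)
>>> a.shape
(3, 3)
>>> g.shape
(3, 17, 17)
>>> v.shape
(3, 3)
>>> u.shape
(17, 17, 3)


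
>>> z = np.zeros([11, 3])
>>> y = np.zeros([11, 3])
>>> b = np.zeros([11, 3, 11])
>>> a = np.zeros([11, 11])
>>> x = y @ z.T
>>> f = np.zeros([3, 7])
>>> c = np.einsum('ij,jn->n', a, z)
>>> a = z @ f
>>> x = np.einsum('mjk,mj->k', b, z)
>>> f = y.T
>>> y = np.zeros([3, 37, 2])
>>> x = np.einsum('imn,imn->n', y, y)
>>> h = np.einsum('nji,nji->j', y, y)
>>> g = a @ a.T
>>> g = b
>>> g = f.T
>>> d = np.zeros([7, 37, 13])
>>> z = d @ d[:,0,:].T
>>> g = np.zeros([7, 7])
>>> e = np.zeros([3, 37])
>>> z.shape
(7, 37, 7)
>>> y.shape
(3, 37, 2)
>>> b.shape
(11, 3, 11)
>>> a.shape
(11, 7)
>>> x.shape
(2,)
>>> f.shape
(3, 11)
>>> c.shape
(3,)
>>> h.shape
(37,)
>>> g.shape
(7, 7)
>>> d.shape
(7, 37, 13)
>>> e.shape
(3, 37)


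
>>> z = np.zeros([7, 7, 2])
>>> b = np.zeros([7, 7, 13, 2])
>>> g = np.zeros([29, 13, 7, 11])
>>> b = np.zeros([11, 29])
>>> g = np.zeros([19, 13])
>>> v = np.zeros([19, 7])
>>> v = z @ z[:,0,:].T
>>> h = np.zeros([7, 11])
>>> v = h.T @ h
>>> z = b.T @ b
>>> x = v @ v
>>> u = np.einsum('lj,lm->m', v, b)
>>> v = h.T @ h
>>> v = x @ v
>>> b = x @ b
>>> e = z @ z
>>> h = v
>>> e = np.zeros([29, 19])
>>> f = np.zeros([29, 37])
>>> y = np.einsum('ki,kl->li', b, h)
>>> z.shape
(29, 29)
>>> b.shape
(11, 29)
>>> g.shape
(19, 13)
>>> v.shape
(11, 11)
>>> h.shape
(11, 11)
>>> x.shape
(11, 11)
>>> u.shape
(29,)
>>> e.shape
(29, 19)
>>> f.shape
(29, 37)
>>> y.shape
(11, 29)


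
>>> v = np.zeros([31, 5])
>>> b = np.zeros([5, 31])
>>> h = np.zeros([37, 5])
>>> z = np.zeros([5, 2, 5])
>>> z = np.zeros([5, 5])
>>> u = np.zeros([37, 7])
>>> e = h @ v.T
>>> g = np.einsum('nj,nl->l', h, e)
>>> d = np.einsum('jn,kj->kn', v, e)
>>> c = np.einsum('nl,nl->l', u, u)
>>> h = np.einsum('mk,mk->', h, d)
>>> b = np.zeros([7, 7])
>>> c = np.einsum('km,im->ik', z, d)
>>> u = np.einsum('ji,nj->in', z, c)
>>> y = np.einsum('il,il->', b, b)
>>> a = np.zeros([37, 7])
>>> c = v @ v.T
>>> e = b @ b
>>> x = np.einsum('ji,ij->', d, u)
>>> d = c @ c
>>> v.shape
(31, 5)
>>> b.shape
(7, 7)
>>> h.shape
()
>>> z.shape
(5, 5)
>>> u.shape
(5, 37)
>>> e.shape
(7, 7)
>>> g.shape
(31,)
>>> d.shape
(31, 31)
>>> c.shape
(31, 31)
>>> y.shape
()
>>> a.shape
(37, 7)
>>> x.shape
()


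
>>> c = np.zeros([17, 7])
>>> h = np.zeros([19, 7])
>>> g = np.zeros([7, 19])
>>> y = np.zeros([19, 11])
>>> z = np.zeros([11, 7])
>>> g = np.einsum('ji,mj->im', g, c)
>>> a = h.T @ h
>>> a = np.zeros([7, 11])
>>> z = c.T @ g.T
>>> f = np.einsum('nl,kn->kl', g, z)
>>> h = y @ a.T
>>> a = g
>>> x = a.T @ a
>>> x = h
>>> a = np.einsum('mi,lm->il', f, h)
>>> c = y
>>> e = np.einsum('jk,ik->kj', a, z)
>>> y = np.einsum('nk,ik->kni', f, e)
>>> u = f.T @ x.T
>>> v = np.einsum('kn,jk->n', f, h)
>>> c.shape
(19, 11)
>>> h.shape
(19, 7)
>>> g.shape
(19, 17)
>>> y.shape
(17, 7, 19)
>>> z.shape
(7, 19)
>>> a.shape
(17, 19)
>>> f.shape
(7, 17)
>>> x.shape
(19, 7)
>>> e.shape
(19, 17)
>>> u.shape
(17, 19)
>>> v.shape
(17,)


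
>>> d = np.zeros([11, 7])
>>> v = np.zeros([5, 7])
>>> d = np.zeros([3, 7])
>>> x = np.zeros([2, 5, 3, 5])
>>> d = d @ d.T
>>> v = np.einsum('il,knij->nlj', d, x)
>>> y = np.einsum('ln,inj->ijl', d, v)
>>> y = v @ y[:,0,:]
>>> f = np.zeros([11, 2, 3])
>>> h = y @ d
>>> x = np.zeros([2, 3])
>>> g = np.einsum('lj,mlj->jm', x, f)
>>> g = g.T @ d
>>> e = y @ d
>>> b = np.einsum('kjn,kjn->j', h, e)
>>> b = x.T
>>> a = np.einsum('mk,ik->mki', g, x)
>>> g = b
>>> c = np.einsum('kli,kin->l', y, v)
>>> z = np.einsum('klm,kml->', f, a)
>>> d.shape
(3, 3)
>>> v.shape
(5, 3, 5)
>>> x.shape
(2, 3)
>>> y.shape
(5, 3, 3)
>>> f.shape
(11, 2, 3)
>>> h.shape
(5, 3, 3)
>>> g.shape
(3, 2)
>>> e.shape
(5, 3, 3)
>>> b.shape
(3, 2)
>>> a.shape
(11, 3, 2)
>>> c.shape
(3,)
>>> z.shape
()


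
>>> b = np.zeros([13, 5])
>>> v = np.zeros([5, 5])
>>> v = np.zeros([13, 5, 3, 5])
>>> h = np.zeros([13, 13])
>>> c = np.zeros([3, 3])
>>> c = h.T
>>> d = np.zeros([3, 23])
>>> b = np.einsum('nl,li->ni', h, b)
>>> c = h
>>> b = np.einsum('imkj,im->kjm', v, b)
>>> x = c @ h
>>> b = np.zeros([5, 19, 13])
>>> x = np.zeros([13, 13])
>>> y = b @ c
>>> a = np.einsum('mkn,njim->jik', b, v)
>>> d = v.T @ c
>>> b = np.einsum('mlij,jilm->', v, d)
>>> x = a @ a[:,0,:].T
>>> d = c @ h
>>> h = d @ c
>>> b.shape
()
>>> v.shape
(13, 5, 3, 5)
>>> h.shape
(13, 13)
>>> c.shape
(13, 13)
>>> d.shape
(13, 13)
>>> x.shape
(5, 3, 5)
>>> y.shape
(5, 19, 13)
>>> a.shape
(5, 3, 19)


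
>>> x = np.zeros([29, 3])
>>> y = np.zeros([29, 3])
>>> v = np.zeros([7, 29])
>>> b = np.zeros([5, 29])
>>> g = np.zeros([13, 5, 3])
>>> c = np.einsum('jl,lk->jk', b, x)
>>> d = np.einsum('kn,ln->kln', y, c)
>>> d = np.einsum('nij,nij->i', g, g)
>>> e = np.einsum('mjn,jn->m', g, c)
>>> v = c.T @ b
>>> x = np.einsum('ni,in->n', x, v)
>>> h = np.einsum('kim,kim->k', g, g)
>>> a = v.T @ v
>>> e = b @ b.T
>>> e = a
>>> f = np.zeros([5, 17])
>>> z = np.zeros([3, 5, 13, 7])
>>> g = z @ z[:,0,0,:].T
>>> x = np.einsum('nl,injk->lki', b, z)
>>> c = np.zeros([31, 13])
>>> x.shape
(29, 7, 3)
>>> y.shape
(29, 3)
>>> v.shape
(3, 29)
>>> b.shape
(5, 29)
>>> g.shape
(3, 5, 13, 3)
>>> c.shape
(31, 13)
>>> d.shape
(5,)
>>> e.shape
(29, 29)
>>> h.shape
(13,)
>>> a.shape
(29, 29)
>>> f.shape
(5, 17)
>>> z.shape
(3, 5, 13, 7)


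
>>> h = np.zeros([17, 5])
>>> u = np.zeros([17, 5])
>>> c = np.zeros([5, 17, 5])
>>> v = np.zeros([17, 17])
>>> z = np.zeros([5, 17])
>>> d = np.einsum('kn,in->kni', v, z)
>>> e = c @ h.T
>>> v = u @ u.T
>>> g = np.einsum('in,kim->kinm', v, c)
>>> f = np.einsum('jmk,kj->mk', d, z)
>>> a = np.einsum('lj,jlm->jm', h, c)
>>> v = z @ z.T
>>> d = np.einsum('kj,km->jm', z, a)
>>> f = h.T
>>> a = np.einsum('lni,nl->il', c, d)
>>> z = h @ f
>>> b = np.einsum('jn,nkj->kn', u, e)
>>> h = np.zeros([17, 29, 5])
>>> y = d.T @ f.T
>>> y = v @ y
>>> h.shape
(17, 29, 5)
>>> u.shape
(17, 5)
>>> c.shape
(5, 17, 5)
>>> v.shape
(5, 5)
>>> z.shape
(17, 17)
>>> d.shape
(17, 5)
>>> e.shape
(5, 17, 17)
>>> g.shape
(5, 17, 17, 5)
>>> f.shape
(5, 17)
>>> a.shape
(5, 5)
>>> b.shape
(17, 5)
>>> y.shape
(5, 5)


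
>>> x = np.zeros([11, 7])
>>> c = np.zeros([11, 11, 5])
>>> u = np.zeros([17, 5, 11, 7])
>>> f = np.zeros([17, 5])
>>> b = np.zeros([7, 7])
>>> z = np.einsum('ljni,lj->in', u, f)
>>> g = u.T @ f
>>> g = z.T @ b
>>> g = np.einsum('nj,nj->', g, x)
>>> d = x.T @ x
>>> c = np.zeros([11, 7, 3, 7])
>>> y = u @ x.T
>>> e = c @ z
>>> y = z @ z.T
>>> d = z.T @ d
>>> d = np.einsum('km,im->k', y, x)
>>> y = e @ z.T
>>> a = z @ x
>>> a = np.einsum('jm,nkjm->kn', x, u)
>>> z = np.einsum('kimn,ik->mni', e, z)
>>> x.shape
(11, 7)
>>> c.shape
(11, 7, 3, 7)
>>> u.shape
(17, 5, 11, 7)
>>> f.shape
(17, 5)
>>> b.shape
(7, 7)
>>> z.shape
(3, 11, 7)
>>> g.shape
()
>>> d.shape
(7,)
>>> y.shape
(11, 7, 3, 7)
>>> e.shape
(11, 7, 3, 11)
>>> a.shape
(5, 17)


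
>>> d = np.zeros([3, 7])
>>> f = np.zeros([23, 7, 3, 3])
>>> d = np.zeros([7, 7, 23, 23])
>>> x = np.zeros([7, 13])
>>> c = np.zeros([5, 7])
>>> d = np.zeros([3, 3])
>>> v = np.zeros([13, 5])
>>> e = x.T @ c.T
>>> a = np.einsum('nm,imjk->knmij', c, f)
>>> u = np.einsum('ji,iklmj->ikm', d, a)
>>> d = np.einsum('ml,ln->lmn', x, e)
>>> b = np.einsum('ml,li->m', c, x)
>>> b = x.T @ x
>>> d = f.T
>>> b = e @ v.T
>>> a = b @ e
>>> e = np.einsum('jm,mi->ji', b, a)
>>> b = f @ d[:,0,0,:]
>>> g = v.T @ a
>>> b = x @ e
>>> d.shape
(3, 3, 7, 23)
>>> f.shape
(23, 7, 3, 3)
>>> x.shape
(7, 13)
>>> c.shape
(5, 7)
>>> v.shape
(13, 5)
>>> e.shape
(13, 5)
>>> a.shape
(13, 5)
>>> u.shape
(3, 5, 23)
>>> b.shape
(7, 5)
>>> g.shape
(5, 5)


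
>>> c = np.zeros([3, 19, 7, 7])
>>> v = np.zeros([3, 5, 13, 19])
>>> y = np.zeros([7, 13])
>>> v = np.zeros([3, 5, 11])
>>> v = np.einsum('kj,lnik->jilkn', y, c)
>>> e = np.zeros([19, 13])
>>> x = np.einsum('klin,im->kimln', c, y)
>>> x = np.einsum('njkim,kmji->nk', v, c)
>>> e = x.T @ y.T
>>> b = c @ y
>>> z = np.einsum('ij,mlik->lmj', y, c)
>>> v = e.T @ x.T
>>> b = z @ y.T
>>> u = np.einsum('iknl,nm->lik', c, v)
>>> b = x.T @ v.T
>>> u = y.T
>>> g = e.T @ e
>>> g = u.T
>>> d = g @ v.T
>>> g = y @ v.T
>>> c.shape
(3, 19, 7, 7)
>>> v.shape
(7, 13)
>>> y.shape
(7, 13)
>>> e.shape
(3, 7)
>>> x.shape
(13, 3)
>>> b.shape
(3, 7)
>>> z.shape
(19, 3, 13)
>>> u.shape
(13, 7)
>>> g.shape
(7, 7)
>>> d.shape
(7, 7)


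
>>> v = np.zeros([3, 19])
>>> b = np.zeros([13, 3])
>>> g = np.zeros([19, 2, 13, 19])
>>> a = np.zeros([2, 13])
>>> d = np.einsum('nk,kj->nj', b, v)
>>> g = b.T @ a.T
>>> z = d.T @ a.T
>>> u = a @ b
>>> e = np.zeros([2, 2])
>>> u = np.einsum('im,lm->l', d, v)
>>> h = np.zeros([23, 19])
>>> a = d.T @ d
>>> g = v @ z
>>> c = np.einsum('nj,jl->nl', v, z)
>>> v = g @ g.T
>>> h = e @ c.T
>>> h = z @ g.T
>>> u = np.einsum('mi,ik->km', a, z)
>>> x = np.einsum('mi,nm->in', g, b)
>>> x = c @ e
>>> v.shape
(3, 3)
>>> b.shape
(13, 3)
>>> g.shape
(3, 2)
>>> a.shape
(19, 19)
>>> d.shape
(13, 19)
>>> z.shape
(19, 2)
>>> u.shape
(2, 19)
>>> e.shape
(2, 2)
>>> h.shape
(19, 3)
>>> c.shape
(3, 2)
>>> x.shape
(3, 2)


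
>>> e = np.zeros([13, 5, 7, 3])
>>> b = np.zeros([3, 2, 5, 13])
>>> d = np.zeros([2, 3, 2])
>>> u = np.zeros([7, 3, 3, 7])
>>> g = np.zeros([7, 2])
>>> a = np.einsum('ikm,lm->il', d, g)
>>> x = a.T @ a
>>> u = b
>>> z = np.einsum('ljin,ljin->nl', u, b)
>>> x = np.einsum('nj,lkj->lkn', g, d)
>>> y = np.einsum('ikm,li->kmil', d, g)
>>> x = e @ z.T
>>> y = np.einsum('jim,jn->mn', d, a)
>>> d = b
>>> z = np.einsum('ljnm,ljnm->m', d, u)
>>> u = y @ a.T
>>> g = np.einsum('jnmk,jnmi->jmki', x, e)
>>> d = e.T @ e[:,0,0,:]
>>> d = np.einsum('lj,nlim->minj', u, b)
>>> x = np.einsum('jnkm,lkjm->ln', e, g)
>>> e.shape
(13, 5, 7, 3)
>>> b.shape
(3, 2, 5, 13)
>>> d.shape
(13, 5, 3, 2)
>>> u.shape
(2, 2)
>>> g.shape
(13, 7, 13, 3)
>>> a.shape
(2, 7)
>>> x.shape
(13, 5)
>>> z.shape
(13,)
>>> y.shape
(2, 7)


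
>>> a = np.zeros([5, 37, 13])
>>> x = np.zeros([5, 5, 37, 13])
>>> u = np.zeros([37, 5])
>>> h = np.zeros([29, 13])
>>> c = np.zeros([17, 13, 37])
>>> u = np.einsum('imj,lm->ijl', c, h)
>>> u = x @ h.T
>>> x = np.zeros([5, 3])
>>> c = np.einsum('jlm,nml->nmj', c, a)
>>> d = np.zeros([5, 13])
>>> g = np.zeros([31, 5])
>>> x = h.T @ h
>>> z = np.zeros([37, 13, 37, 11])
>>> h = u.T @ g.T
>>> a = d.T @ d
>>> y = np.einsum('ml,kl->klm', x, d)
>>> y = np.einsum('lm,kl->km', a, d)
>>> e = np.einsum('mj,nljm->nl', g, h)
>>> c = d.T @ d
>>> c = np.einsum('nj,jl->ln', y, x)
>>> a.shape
(13, 13)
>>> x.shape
(13, 13)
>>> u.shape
(5, 5, 37, 29)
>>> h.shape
(29, 37, 5, 31)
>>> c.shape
(13, 5)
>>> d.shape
(5, 13)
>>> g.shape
(31, 5)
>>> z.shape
(37, 13, 37, 11)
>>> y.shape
(5, 13)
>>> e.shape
(29, 37)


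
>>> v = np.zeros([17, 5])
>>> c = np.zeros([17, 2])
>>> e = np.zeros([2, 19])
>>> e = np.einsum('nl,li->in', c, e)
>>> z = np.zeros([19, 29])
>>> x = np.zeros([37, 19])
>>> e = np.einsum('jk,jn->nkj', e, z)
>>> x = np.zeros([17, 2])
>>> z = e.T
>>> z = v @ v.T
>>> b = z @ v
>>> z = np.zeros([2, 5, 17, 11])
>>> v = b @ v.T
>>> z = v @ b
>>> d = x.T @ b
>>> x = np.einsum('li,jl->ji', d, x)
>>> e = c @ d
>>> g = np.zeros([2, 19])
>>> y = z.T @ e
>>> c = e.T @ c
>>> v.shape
(17, 17)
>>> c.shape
(5, 2)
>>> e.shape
(17, 5)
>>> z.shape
(17, 5)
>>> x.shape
(17, 5)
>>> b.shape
(17, 5)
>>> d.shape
(2, 5)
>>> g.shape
(2, 19)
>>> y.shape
(5, 5)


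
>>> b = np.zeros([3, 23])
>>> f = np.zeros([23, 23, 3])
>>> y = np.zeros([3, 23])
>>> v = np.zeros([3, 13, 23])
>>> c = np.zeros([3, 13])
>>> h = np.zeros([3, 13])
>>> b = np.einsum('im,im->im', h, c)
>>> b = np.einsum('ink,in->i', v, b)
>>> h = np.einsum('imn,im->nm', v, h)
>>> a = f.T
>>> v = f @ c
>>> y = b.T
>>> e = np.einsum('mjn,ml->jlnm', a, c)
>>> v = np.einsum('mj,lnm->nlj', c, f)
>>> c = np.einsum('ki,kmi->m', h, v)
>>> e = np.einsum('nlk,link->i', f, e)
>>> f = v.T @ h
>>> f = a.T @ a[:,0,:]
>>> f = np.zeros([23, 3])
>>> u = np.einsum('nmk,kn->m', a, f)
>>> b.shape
(3,)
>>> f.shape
(23, 3)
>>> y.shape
(3,)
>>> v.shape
(23, 23, 13)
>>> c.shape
(23,)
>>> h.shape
(23, 13)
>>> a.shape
(3, 23, 23)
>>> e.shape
(13,)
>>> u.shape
(23,)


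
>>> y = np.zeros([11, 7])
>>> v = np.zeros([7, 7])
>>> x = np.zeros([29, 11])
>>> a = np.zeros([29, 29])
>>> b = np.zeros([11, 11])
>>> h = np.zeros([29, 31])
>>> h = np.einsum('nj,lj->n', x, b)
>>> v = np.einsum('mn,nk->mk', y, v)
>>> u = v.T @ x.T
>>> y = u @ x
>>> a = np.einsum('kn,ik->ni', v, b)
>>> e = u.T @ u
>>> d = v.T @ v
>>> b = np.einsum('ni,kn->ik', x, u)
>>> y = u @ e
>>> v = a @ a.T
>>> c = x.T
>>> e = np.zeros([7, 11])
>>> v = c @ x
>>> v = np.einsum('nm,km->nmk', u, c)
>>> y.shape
(7, 29)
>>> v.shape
(7, 29, 11)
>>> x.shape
(29, 11)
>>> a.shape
(7, 11)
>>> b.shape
(11, 7)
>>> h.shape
(29,)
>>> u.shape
(7, 29)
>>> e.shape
(7, 11)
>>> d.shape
(7, 7)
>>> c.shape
(11, 29)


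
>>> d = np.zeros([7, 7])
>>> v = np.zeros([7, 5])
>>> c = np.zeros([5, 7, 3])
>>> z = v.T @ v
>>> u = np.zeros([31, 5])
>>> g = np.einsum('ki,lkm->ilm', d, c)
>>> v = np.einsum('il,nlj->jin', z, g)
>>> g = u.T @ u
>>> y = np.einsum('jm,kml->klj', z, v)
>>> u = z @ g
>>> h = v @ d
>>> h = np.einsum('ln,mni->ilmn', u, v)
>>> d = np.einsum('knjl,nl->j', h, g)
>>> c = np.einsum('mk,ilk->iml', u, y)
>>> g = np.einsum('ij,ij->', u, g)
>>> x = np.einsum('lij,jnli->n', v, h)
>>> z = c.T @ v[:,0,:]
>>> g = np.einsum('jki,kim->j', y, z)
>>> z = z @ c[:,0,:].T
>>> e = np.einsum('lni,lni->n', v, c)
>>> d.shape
(3,)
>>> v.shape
(3, 5, 7)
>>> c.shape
(3, 5, 7)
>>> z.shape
(7, 5, 3)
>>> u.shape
(5, 5)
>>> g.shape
(3,)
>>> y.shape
(3, 7, 5)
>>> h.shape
(7, 5, 3, 5)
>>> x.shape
(5,)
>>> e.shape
(5,)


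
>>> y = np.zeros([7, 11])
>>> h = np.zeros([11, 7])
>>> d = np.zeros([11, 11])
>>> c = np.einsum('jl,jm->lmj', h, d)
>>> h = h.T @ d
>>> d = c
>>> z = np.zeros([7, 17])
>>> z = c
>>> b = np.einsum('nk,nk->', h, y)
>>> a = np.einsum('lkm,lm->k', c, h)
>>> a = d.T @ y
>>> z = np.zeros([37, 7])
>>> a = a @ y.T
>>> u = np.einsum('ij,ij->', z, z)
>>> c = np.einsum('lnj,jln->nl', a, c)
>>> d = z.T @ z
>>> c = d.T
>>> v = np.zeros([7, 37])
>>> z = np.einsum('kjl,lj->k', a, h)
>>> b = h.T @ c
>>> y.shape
(7, 11)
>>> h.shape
(7, 11)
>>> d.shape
(7, 7)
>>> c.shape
(7, 7)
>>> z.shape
(11,)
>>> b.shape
(11, 7)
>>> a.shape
(11, 11, 7)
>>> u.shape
()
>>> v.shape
(7, 37)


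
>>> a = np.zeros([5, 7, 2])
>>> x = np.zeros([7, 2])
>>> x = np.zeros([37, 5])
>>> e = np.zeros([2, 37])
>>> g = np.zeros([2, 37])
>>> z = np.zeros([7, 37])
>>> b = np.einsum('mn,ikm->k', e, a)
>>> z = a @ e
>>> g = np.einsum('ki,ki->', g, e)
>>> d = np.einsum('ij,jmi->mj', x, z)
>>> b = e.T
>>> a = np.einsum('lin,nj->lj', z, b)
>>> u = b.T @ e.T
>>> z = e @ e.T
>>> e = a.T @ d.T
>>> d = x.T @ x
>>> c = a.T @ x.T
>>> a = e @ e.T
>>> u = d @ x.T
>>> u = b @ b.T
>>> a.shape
(2, 2)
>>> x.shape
(37, 5)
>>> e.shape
(2, 7)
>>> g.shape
()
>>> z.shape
(2, 2)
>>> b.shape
(37, 2)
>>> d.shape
(5, 5)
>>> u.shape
(37, 37)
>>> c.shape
(2, 37)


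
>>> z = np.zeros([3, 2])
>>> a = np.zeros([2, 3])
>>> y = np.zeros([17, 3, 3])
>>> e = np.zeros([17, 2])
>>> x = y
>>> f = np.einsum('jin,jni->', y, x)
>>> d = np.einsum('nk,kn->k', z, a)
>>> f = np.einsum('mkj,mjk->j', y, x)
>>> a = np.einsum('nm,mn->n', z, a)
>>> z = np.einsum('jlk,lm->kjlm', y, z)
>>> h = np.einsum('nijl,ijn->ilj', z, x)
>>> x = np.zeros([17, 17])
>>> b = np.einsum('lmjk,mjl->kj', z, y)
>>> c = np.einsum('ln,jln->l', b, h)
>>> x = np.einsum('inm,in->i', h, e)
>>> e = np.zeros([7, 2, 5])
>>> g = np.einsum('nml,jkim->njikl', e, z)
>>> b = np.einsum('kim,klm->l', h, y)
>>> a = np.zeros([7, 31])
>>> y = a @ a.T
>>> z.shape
(3, 17, 3, 2)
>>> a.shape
(7, 31)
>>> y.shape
(7, 7)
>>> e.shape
(7, 2, 5)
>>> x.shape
(17,)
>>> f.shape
(3,)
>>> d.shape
(2,)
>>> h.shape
(17, 2, 3)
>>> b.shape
(3,)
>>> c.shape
(2,)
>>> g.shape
(7, 3, 3, 17, 5)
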